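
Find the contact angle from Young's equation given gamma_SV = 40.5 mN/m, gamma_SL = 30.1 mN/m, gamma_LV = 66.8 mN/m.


cos(theta) = (gamma_SV - gamma_SL) / gamma_LV
cos(theta) = (40.5 - 30.1) / 66.8
cos(theta) = 0.155689
theta = arccos(0.155689) = 81.04 degrees

81.04


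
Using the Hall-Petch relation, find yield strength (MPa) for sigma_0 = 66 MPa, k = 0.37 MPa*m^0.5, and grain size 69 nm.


d = 69 nm = 6.9e-08 m
sqrt(d) = 0.0002626785
Hall-Petch contribution = k / sqrt(d) = 0.37 / 0.0002626785 = 1408.6 MPa
sigma = sigma_0 + k/sqrt(d) = 66 + 1408.6 = 1474.6 MPa

1474.6


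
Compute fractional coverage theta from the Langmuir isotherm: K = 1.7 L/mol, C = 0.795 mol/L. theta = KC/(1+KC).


Langmuir isotherm: theta = K*C / (1 + K*C)
K*C = 1.7 * 0.795 = 1.3515
theta = 1.3515 / (1 + 1.3515) = 1.3515 / 2.3515
theta = 0.5747

0.5747


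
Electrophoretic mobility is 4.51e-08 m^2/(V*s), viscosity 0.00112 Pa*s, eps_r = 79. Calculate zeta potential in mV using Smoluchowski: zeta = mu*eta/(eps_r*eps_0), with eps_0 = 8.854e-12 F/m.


Smoluchowski equation: zeta = mu * eta / (eps_r * eps_0)
zeta = 4.51e-08 * 0.00112 / (79 * 8.854e-12)
zeta = 0.072215 V = 72.22 mV

72.22


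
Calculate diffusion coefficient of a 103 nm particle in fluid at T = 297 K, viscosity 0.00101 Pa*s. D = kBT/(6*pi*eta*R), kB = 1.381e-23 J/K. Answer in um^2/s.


Radius R = 103/2 = 51.5 nm = 5.15e-08 m
D = kB*T / (6*pi*eta*R)
D = 1.381e-23 * 297 / (6 * pi * 0.00101 * 5.15e-08)
D = 4.18331e-12 m^2/s = 4.183 um^2/s

4.183


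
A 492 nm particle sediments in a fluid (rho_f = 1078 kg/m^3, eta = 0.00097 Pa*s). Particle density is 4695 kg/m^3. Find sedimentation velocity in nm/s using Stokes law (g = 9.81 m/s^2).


Radius R = 492/2 nm = 2.46e-07 m
Density difference = 4695 - 1078 = 3617 kg/m^3
v = 2 * R^2 * (rho_p - rho_f) * g / (9 * eta)
v = 2 * (2.46e-07)^2 * 3617 * 9.81 / (9 * 0.00097)
v = 4.9193e-07 m/s = 491.9302 nm/s

491.9302


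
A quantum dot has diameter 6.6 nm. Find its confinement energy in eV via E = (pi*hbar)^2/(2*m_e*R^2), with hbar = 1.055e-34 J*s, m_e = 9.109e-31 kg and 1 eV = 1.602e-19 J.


Radius R = 6.6/2 = 3.3 nm = 3.3e-09 m
E = (pi * 1.055e-34)^2 / (2 * 9.109e-31 * (3.3e-09)^2)
E(J) = 5.53702e-21
E = E(J) / 1.602e-19 = 0.0346 eV

0.0346


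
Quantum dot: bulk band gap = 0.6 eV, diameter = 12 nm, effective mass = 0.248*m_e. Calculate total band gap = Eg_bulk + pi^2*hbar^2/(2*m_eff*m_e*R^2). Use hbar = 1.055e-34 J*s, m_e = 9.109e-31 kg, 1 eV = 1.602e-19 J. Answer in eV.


Radius R = 12/2 nm = 6e-09 m
Confinement energy dE = pi^2 * hbar^2 / (2 * m_eff * m_e * R^2)
dE = pi^2 * (1.055e-34)^2 / (2 * 0.248 * 9.109e-31 * (6e-09)^2) J, divided by 1.602e-19 J/eV
dE = 0.0422 eV
Total band gap = E_g(bulk) + dE = 0.6 + 0.0422 = 0.6422 eV

0.6422


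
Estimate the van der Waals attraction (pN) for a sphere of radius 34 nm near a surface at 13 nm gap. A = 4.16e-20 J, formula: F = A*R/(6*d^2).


Convert to SI: R = 34 nm = 3.4e-08 m, d = 13 nm = 1.3e-08 m
F = A * R / (6 * d^2)
F = 4.16e-20 * 3.4e-08 / (6 * (1.3e-08)^2)
F = 1.39487e-12 N = 1.395 pN

1.395


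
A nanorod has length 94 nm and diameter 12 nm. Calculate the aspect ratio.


Aspect ratio AR = length / diameter
AR = 94 / 12
AR = 7.83

7.83


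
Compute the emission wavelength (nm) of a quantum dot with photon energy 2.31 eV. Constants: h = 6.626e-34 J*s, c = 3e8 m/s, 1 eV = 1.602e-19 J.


Convert energy: E = 2.31 eV = 2.31 * 1.602e-19 = 3.70062e-19 J
lambda = h*c / E = 6.626e-34 * 3e8 / 3.70062e-19
lambda = 5.37153e-07 m = 537.2 nm

537.2


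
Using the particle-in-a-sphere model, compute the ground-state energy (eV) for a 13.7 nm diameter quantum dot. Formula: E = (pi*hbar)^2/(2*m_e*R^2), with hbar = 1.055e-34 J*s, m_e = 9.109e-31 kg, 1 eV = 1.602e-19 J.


Radius R = 13.7/2 = 6.85 nm = 6.85e-09 m
E = (pi * 1.055e-34)^2 / (2 * 9.109e-31 * (6.85e-09)^2)
E(J) = 1.28506e-21
E = E(J) / 1.602e-19 = 0.008 eV

0.008


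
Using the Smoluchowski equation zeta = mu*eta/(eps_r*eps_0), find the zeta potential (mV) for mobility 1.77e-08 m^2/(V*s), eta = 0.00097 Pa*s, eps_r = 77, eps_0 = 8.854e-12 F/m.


Smoluchowski equation: zeta = mu * eta / (eps_r * eps_0)
zeta = 1.77e-08 * 0.00097 / (77 * 8.854e-12)
zeta = 0.025183 V = 25.18 mV

25.18


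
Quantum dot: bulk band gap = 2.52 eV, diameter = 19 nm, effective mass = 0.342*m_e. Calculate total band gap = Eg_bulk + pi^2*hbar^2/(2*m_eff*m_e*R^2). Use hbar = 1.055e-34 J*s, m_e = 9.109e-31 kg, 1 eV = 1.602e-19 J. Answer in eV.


Radius R = 19/2 nm = 9.5e-09 m
Confinement energy dE = pi^2 * hbar^2 / (2 * m_eff * m_e * R^2)
dE = pi^2 * (1.055e-34)^2 / (2 * 0.342 * 9.109e-31 * (9.5e-09)^2) J, divided by 1.602e-19 J/eV
dE = 0.0122 eV
Total band gap = E_g(bulk) + dE = 2.52 + 0.0122 = 2.5322 eV

2.5322


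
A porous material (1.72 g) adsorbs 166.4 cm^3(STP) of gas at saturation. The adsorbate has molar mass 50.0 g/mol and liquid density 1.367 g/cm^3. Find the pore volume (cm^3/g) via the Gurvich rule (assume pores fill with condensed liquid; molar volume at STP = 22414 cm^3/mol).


Moles adsorbed n = V_ads / 22414 = 166.4 / 22414 = 7.423931e-03 mol
Liquid volume V_liq = n * M / rho_liq = 7.423931e-03 * 50.0 / 1.367 = 0.27154 cm^3
Specific pore volume V_pore = V_liq / m_sample = 0.27154 / 1.72
V_pore = 0.1579 cm^3/g

0.1579


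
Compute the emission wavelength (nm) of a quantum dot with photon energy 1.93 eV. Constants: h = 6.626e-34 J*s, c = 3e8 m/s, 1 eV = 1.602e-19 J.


Convert energy: E = 1.93 eV = 1.93 * 1.602e-19 = 3.09186e-19 J
lambda = h*c / E = 6.626e-34 * 3e8 / 3.09186e-19
lambda = 6.42914e-07 m = 642.9 nm

642.9


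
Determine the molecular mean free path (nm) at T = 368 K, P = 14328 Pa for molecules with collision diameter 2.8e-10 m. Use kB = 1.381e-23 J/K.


Mean free path: lambda = kB*T / (sqrt(2) * pi * d^2 * P)
lambda = 1.381e-23 * 368 / (sqrt(2) * pi * (2.8e-10)^2 * 14328)
lambda = 1.0183e-06 m
lambda = 1018.3 nm

1018.3


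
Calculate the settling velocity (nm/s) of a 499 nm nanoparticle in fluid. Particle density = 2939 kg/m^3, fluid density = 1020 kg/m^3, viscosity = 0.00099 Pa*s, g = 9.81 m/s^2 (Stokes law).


Radius R = 499/2 nm = 2.495e-07 m
Density difference = 2939 - 1020 = 1919 kg/m^3
v = 2 * R^2 * (rho_p - rho_f) * g / (9 * eta)
v = 2 * (2.495e-07)^2 * 1919 * 9.81 / (9 * 0.00099)
v = 2.63049e-07 m/s = 263.0494 nm/s

263.0494


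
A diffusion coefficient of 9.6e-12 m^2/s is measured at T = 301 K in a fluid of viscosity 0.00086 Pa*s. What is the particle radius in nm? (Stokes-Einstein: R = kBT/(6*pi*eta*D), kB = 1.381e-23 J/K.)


Stokes-Einstein: R = kB*T / (6*pi*eta*D)
R = 1.381e-23 * 301 / (6 * pi * 0.00086 * 9.6e-12)
R = 2.6711e-08 m = 26.71 nm

26.71


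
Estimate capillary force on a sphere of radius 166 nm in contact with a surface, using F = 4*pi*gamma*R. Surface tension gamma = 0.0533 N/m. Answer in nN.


Convert radius: R = 166 nm = 1.66e-07 m
F = 4 * pi * gamma * R
F = 4 * pi * 0.0533 * 1.66e-07
F = 1.11185e-07 N = 111.1847 nN

111.1847


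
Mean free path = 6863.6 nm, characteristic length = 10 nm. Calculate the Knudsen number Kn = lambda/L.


Knudsen number Kn = lambda / L
Kn = 6863.6 / 10
Kn = 686.36

686.36


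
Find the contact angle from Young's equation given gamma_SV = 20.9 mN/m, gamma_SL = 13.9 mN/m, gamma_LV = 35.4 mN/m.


cos(theta) = (gamma_SV - gamma_SL) / gamma_LV
cos(theta) = (20.9 - 13.9) / 35.4
cos(theta) = 0.19774
theta = arccos(0.19774) = 78.6 degrees

78.6


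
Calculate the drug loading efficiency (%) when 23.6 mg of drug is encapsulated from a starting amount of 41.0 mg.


Drug loading efficiency = (drug loaded / drug initial) * 100
DLE = 23.6 / 41.0 * 100
DLE = 0.5756 * 100
DLE = 57.56%

57.56


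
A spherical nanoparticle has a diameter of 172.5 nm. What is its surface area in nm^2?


Radius r = 172.5/2 = 86.25 nm
Surface area SA = 4 * pi * r^2
SA = 4 * pi * (86.25)^2
SA = 93482.02 nm^2

93482.02


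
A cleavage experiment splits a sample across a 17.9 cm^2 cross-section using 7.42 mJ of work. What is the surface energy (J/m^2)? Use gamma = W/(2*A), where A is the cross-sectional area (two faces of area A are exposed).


Convert: A = 17.9 cm^2 = 0.00179 m^2, W = 7.42 mJ = 0.00742 J
Cleaving exposes two faces of area A, so total new surface = 2*A and gamma = W / (2*A)
gamma = 0.00742 / (2 * 0.00179)
gamma = 2.073 J/m^2

2.073


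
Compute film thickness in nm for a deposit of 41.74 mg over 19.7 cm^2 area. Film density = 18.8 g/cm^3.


Convert: m = 41.74 mg = 4.1740e-05 kg, A = 19.7 cm^2 = 1.9700e-03 m^2, rho = 18.8 g/cm^3 = 18800 kg/m^3
t = m / (A * rho)
t = 4.1740e-05 / (1.9700e-03 * 18800)
t = 1.1270e-06 m = 1127.0 nm

1127.0


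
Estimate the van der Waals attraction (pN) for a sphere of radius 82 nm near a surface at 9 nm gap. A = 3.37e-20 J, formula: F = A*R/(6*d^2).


Convert to SI: R = 82 nm = 8.2e-08 m, d = 9 nm = 9e-09 m
F = A * R / (6 * d^2)
F = 3.37e-20 * 8.2e-08 / (6 * (9e-09)^2)
F = 5.68601e-12 N = 5.686 pN

5.686


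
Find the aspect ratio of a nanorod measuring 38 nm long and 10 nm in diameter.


Aspect ratio AR = length / diameter
AR = 38 / 10
AR = 3.8

3.8


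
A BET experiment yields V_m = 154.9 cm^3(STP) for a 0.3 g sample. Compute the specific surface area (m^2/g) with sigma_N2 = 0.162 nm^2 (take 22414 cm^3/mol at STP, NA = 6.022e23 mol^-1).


Number of moles in monolayer = V_m / 22414 = 154.9 / 22414 = 0.00691086
Number of molecules = moles * NA = 0.00691086 * 6.022e23
SA = molecules * sigma / mass
SA = (154.9 / 22414) * 6.022e23 * 0.162e-18 / 0.3
SA = 2247.3 m^2/g

2247.3


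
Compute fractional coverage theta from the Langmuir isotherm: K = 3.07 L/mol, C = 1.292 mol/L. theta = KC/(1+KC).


Langmuir isotherm: theta = K*C / (1 + K*C)
K*C = 3.07 * 1.292 = 3.96644
theta = 3.96644 / (1 + 3.96644) = 3.96644 / 4.96644
theta = 0.7986

0.7986


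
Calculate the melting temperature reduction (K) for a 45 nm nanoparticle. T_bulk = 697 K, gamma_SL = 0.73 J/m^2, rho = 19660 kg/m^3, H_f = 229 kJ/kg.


Radius R = 45/2 = 22.5 nm = 2.25e-08 m
Convert H_f = 229 kJ/kg = 229000 J/kg
dT = 2 * gamma_SL * T_bulk / (rho * H_f * R)
dT = 2 * 0.73 * 697 / (19660 * 229000 * 2.25e-08)
dT = 10.0 K

10.0


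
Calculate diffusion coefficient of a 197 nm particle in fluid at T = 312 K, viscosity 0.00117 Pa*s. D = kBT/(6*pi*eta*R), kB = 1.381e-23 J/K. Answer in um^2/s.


Radius R = 197/2 = 98.5 nm = 9.85e-08 m
D = kB*T / (6*pi*eta*R)
D = 1.381e-23 * 312 / (6 * pi * 0.00117 * 9.85e-08)
D = 1.98347e-12 m^2/s = 1.983 um^2/s

1.983


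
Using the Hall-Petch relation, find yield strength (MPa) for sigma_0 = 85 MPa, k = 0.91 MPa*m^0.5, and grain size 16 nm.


d = 16 nm = 1.6e-08 m
sqrt(d) = 0.0001264911
Hall-Petch contribution = k / sqrt(d) = 0.91 / 0.0001264911 = 7194.2 MPa
sigma = sigma_0 + k/sqrt(d) = 85 + 7194.2 = 7279.2 MPa

7279.2


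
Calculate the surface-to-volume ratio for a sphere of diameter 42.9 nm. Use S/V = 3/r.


Radius r = 42.9/2 = 21.45 nm
S/V = 3 / r = 3 / 21.45
S/V = 0.1399 nm^-1

0.1399


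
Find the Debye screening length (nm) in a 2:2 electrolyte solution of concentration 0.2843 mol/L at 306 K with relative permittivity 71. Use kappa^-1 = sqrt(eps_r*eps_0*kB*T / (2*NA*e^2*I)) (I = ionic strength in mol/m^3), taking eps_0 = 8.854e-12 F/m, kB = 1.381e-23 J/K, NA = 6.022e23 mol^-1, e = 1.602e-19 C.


Ionic strength I = 0.2843 * 2^2 * 1000 = 1137.2 mol/m^3
kappa^-1 = sqrt(71 * 8.854e-12 * 1.381e-23 * 306 / (2 * 6.022e23 * (1.602e-19)^2 * 1137.2))
kappa^-1 = 0.275 nm

0.275


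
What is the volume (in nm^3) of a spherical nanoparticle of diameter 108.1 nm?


Radius r = 108.1/2 = 54.05 nm
Volume V = (4/3) * pi * r^3
V = (4/3) * pi * (54.05)^3
V = 661417.53 nm^3

661417.53


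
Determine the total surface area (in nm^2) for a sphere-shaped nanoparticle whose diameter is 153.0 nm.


Radius r = 153.0/2 = 76.5 nm
Surface area SA = 4 * pi * r^2
SA = 4 * pi * (76.5)^2
SA = 73541.54 nm^2

73541.54


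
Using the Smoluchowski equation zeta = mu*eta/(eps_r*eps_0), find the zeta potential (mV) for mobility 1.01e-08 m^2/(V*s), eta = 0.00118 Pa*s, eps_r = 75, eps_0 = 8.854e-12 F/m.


Smoluchowski equation: zeta = mu * eta / (eps_r * eps_0)
zeta = 1.01e-08 * 0.00118 / (75 * 8.854e-12)
zeta = 0.017947 V = 17.95 mV

17.95


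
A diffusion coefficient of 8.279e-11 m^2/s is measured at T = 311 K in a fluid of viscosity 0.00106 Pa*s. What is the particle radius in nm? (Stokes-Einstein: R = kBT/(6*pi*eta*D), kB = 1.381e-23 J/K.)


Stokes-Einstein: R = kB*T / (6*pi*eta*D)
R = 1.381e-23 * 311 / (6 * pi * 0.00106 * 8.279e-11)
R = 2.59639e-09 m = 2.6 nm

2.6


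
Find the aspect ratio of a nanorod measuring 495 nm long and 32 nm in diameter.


Aspect ratio AR = length / diameter
AR = 495 / 32
AR = 15.47

15.47


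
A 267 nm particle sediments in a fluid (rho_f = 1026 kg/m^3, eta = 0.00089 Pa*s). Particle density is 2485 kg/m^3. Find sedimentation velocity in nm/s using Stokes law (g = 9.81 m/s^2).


Radius R = 267/2 nm = 1.335e-07 m
Density difference = 2485 - 1026 = 1459 kg/m^3
v = 2 * R^2 * (rho_p - rho_f) * g / (9 * eta)
v = 2 * (1.335e-07)^2 * 1459 * 9.81 / (9 * 0.00089)
v = 6.36919e-08 m/s = 63.6919 nm/s

63.6919


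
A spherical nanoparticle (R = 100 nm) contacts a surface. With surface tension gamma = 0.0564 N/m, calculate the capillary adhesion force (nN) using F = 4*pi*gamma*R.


Convert radius: R = 100 nm = 1e-07 m
F = 4 * pi * gamma * R
F = 4 * pi * 0.0564 * 1e-07
F = 7.08743e-08 N = 70.8743 nN

70.8743


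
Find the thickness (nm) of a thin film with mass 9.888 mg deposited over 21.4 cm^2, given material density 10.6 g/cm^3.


Convert: m = 9.888 mg = 9.8880e-06 kg, A = 21.4 cm^2 = 2.1400e-03 m^2, rho = 10.6 g/cm^3 = 10600 kg/m^3
t = m / (A * rho)
t = 9.8880e-06 / (2.1400e-03 * 10600)
t = 4.3590e-07 m = 435.9 nm

435.9


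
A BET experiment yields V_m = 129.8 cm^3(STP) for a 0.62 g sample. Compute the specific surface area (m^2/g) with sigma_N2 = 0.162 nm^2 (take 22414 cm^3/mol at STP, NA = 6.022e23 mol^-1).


Number of moles in monolayer = V_m / 22414 = 129.8 / 22414 = 0.00579102
Number of molecules = moles * NA = 0.00579102 * 6.022e23
SA = molecules * sigma / mass
SA = (129.8 / 22414) * 6.022e23 * 0.162e-18 / 0.62
SA = 911.2 m^2/g

911.2


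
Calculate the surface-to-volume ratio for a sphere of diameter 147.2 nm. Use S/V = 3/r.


Radius r = 147.2/2 = 73.6 nm
S/V = 3 / r = 3 / 73.6
S/V = 0.0408 nm^-1

0.0408


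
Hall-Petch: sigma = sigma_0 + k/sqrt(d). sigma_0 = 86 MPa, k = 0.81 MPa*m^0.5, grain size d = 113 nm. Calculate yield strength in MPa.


d = 113 nm = 1.13e-07 m
sqrt(d) = 0.0003361547
Hall-Petch contribution = k / sqrt(d) = 0.81 / 0.0003361547 = 2409.6 MPa
sigma = sigma_0 + k/sqrt(d) = 86 + 2409.6 = 2495.6 MPa

2495.6


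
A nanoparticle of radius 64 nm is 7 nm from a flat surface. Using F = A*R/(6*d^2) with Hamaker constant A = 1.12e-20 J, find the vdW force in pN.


Convert to SI: R = 64 nm = 6.4e-08 m, d = 7 nm = 7e-09 m
F = A * R / (6 * d^2)
F = 1.12e-20 * 6.4e-08 / (6 * (7e-09)^2)
F = 2.4381e-12 N = 2.438 pN

2.438


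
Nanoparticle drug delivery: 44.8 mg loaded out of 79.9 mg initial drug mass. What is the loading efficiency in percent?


Drug loading efficiency = (drug loaded / drug initial) * 100
DLE = 44.8 / 79.9 * 100
DLE = 0.5607 * 100
DLE = 56.07%

56.07


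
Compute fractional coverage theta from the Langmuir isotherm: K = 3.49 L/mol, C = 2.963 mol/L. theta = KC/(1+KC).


Langmuir isotherm: theta = K*C / (1 + K*C)
K*C = 3.49 * 2.963 = 10.34087
theta = 10.34087 / (1 + 10.34087) = 10.34087 / 11.34087
theta = 0.9118

0.9118


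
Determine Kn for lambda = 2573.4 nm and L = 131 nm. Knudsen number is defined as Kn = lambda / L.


Knudsen number Kn = lambda / L
Kn = 2573.4 / 131
Kn = 19.6443

19.6443


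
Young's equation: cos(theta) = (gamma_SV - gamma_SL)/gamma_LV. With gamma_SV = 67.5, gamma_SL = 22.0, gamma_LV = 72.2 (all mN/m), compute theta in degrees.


cos(theta) = (gamma_SV - gamma_SL) / gamma_LV
cos(theta) = (67.5 - 22.0) / 72.2
cos(theta) = 0.630194
theta = arccos(0.630194) = 50.94 degrees

50.94


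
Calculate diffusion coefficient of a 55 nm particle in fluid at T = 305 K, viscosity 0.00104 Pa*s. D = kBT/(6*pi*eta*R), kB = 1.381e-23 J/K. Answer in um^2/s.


Radius R = 55/2 = 27.5 nm = 2.75e-08 m
D = kB*T / (6*pi*eta*R)
D = 1.381e-23 * 305 / (6 * pi * 0.00104 * 2.75e-08)
D = 7.81315e-12 m^2/s = 7.813 um^2/s

7.813


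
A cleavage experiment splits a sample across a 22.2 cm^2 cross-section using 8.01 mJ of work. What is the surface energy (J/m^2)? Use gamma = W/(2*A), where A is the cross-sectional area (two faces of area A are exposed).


Convert: A = 22.2 cm^2 = 0.00222 m^2, W = 8.01 mJ = 0.00801 J
Cleaving exposes two faces of area A, so total new surface = 2*A and gamma = W / (2*A)
gamma = 0.00801 / (2 * 0.00222)
gamma = 1.804 J/m^2

1.804


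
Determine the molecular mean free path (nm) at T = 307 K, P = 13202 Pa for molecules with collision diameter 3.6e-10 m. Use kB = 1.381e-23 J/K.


Mean free path: lambda = kB*T / (sqrt(2) * pi * d^2 * P)
lambda = 1.381e-23 * 307 / (sqrt(2) * pi * (3.6e-10)^2 * 13202)
lambda = 5.57728e-07 m
lambda = 557.73 nm

557.73


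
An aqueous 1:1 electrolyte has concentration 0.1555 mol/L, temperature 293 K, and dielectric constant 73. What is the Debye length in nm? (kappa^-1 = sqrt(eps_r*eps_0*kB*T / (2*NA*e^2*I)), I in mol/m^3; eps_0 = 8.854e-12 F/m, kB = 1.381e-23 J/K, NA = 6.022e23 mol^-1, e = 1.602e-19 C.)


Ionic strength I = 0.1555 * 1^2 * 1000 = 155.5 mol/m^3
kappa^-1 = sqrt(73 * 8.854e-12 * 1.381e-23 * 293 / (2 * 6.022e23 * (1.602e-19)^2 * 155.5))
kappa^-1 = 0.738 nm

0.738


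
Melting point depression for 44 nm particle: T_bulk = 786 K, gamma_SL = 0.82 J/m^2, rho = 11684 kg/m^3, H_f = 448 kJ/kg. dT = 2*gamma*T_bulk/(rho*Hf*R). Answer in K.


Radius R = 44/2 = 22 nm = 2.2e-08 m
Convert H_f = 448 kJ/kg = 448000 J/kg
dT = 2 * gamma_SL * T_bulk / (rho * H_f * R)
dT = 2 * 0.82 * 786 / (11684 * 448000 * 2.2e-08)
dT = 11.2 K

11.2


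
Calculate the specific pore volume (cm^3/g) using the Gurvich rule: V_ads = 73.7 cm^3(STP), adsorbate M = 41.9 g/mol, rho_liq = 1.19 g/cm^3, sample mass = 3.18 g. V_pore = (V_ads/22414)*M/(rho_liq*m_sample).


Moles adsorbed n = V_ads / 22414 = 73.7 / 22414 = 3.288123e-03 mol
Liquid volume V_liq = n * M / rho_liq = 3.288123e-03 * 41.9 / 1.19 = 0.11578 cm^3
Specific pore volume V_pore = V_liq / m_sample = 0.11578 / 3.18
V_pore = 0.0364 cm^3/g

0.0364


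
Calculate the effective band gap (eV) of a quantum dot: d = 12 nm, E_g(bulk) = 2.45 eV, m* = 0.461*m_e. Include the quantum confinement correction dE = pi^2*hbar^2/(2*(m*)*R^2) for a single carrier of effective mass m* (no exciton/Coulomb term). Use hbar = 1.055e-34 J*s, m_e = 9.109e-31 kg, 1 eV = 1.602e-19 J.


Radius R = 12/2 nm = 6e-09 m
Confinement energy dE = pi^2 * hbar^2 / (2 * m_eff * m_e * R^2)
dE = pi^2 * (1.055e-34)^2 / (2 * 0.461 * 9.109e-31 * (6e-09)^2) J, divided by 1.602e-19 J/eV
dE = 0.0227 eV
Total band gap = E_g(bulk) + dE = 2.45 + 0.0227 = 2.4727 eV

2.4727


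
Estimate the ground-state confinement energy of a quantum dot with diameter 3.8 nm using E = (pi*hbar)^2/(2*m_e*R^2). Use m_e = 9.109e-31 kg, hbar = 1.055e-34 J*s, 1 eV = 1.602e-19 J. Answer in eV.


Radius R = 3.8/2 = 1.9 nm = 1.9e-09 m
E = (pi * 1.055e-34)^2 / (2 * 9.109e-31 * (1.9e-09)^2)
E(J) = 1.67031e-20
E = E(J) / 1.602e-19 = 0.1043 eV

0.1043


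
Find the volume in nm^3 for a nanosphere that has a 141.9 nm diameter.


Radius r = 141.9/2 = 70.95 nm
Volume V = (4/3) * pi * r^3
V = (4/3) * pi * (70.95)^3
V = 1496048.97 nm^3

1496048.97


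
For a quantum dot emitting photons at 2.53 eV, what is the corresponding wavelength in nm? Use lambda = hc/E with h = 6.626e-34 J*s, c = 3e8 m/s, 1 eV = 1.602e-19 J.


Convert energy: E = 2.53 eV = 2.53 * 1.602e-19 = 4.05306e-19 J
lambda = h*c / E = 6.626e-34 * 3e8 / 4.05306e-19
lambda = 4.90444e-07 m = 490.4 nm

490.4


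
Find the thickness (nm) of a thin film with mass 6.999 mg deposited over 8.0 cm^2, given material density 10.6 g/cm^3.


Convert: m = 6.999 mg = 6.9990e-06 kg, A = 8.0 cm^2 = 8.0000e-04 m^2, rho = 10.6 g/cm^3 = 10600 kg/m^3
t = m / (A * rho)
t = 6.9990e-06 / (8.0000e-04 * 10600)
t = 8.2535e-07 m = 825.4 nm

825.4


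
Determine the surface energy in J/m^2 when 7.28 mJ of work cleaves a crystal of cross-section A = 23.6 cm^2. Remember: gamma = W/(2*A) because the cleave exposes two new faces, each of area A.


Convert: A = 23.6 cm^2 = 0.00236 m^2, W = 7.28 mJ = 0.00728 J
Cleaving exposes two faces of area A, so total new surface = 2*A and gamma = W / (2*A)
gamma = 0.00728 / (2 * 0.00236)
gamma = 1.542 J/m^2

1.542


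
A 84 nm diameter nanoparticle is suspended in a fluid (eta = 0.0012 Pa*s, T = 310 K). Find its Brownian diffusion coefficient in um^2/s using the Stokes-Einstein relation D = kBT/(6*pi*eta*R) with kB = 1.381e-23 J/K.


Radius R = 84/2 = 42 nm = 4.2e-08 m
D = kB*T / (6*pi*eta*R)
D = 1.381e-23 * 310 / (6 * pi * 0.0012 * 4.2e-08)
D = 4.50634e-12 m^2/s = 4.506 um^2/s

4.506


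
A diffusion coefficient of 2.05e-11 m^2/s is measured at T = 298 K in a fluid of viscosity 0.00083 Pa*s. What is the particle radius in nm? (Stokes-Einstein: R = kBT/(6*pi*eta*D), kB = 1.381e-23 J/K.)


Stokes-Einstein: R = kB*T / (6*pi*eta*D)
R = 1.381e-23 * 298 / (6 * pi * 0.00083 * 2.05e-11)
R = 1.28315e-08 m = 12.83 nm

12.83


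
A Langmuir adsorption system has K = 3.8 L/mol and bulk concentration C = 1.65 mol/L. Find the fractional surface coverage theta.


Langmuir isotherm: theta = K*C / (1 + K*C)
K*C = 3.8 * 1.65 = 6.27
theta = 6.27 / (1 + 6.27) = 6.27 / 7.27
theta = 0.8624

0.8624


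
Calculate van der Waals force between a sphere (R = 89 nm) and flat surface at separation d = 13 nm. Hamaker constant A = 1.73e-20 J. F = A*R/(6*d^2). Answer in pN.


Convert to SI: R = 89 nm = 8.9e-08 m, d = 13 nm = 1.3e-08 m
F = A * R / (6 * d^2)
F = 1.73e-20 * 8.9e-08 / (6 * (1.3e-08)^2)
F = 1.51844e-12 N = 1.518 pN

1.518


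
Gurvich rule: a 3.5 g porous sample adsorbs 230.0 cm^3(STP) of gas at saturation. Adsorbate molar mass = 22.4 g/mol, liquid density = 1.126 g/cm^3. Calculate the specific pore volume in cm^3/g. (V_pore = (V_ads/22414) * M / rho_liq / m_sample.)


Moles adsorbed n = V_ads / 22414 = 230.0 / 22414 = 1.026144e-02 mol
Liquid volume V_liq = n * M / rho_liq = 1.026144e-02 * 22.4 / 1.126 = 0.20414 cm^3
Specific pore volume V_pore = V_liq / m_sample = 0.20414 / 3.5
V_pore = 0.0583 cm^3/g

0.0583


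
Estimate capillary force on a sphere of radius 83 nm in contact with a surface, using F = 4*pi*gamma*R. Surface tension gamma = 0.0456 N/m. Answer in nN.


Convert radius: R = 83 nm = 8.3e-08 m
F = 4 * pi * gamma * R
F = 4 * pi * 0.0456 * 8.3e-08
F = 4.75612e-08 N = 47.5612 nN

47.5612


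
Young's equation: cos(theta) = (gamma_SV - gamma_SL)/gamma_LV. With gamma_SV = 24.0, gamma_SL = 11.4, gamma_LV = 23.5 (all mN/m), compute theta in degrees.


cos(theta) = (gamma_SV - gamma_SL) / gamma_LV
cos(theta) = (24.0 - 11.4) / 23.5
cos(theta) = 0.53617
theta = arccos(0.53617) = 57.58 degrees

57.58


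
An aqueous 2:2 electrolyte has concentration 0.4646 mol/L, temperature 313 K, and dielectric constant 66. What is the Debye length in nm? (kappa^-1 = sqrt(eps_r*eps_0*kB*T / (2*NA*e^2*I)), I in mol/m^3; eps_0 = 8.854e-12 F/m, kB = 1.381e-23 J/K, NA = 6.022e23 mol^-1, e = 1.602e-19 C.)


Ionic strength I = 0.4646 * 2^2 * 1000 = 1858.4 mol/m^3
kappa^-1 = sqrt(66 * 8.854e-12 * 1.381e-23 * 313 / (2 * 6.022e23 * (1.602e-19)^2 * 1858.4))
kappa^-1 = 0.21 nm

0.21


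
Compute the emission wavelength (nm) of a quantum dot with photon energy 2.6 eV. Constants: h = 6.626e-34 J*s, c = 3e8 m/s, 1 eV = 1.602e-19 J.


Convert energy: E = 2.6 eV = 2.6 * 1.602e-19 = 4.1652e-19 J
lambda = h*c / E = 6.626e-34 * 3e8 / 4.1652e-19
lambda = 4.7724e-07 m = 477.2 nm

477.2


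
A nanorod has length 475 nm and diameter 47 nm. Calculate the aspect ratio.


Aspect ratio AR = length / diameter
AR = 475 / 47
AR = 10.11

10.11


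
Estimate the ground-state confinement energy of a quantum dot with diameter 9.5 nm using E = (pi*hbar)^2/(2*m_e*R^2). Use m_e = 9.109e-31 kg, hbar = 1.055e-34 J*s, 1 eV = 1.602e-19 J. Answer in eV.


Radius R = 9.5/2 = 4.75 nm = 4.75e-09 m
E = (pi * 1.055e-34)^2 / (2 * 9.109e-31 * (4.75e-09)^2)
E(J) = 2.67249e-21
E = E(J) / 1.602e-19 = 0.0167 eV

0.0167


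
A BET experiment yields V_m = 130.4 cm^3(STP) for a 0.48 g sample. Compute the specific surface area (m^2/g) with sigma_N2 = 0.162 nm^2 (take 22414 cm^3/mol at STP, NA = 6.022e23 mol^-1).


Number of moles in monolayer = V_m / 22414 = 130.4 / 22414 = 0.00581779
Number of molecules = moles * NA = 0.00581779 * 6.022e23
SA = molecules * sigma / mass
SA = (130.4 / 22414) * 6.022e23 * 0.162e-18 / 0.48
SA = 1182.4 m^2/g

1182.4


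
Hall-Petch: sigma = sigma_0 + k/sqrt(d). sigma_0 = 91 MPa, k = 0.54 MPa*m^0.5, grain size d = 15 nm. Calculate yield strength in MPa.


d = 15 nm = 1.5e-08 m
sqrt(d) = 0.0001224745
Hall-Petch contribution = k / sqrt(d) = 0.54 / 0.0001224745 = 4409.1 MPa
sigma = sigma_0 + k/sqrt(d) = 91 + 4409.1 = 4500.1 MPa

4500.1


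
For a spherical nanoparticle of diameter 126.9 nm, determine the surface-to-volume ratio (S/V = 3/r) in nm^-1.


Radius r = 126.9/2 = 63.45 nm
S/V = 3 / r = 3 / 63.45
S/V = 0.0473 nm^-1

0.0473


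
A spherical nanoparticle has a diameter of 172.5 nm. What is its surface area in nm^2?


Radius r = 172.5/2 = 86.25 nm
Surface area SA = 4 * pi * r^2
SA = 4 * pi * (86.25)^2
SA = 93482.02 nm^2

93482.02


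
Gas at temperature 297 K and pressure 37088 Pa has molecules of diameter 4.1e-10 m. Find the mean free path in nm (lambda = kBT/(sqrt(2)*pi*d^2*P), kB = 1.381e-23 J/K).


Mean free path: lambda = kB*T / (sqrt(2) * pi * d^2 * P)
lambda = 1.381e-23 * 297 / (sqrt(2) * pi * (4.1e-10)^2 * 37088)
lambda = 1.48076e-07 m
lambda = 148.08 nm

148.08


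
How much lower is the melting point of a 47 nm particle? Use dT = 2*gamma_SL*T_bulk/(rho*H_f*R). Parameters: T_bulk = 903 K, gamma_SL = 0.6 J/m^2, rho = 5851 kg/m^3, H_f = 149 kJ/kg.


Radius R = 47/2 = 23.5 nm = 2.35e-08 m
Convert H_f = 149 kJ/kg = 149000 J/kg
dT = 2 * gamma_SL * T_bulk / (rho * H_f * R)
dT = 2 * 0.6 * 903 / (5851 * 149000 * 2.35e-08)
dT = 52.9 K

52.9


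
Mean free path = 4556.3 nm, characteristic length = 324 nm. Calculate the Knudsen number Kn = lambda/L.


Knudsen number Kn = lambda / L
Kn = 4556.3 / 324
Kn = 14.0627

14.0627


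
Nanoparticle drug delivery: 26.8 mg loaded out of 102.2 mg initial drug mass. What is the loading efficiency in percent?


Drug loading efficiency = (drug loaded / drug initial) * 100
DLE = 26.8 / 102.2 * 100
DLE = 0.2622 * 100
DLE = 26.22%

26.22


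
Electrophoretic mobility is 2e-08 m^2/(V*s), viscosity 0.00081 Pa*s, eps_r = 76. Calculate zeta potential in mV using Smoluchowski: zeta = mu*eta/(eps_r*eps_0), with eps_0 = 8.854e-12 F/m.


Smoluchowski equation: zeta = mu * eta / (eps_r * eps_0)
zeta = 2e-08 * 0.00081 / (76 * 8.854e-12)
zeta = 0.024075 V = 24.07 mV

24.07


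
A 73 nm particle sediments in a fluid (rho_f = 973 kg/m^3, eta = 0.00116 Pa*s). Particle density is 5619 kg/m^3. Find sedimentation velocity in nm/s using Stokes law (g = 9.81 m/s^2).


Radius R = 73/2 nm = 3.65e-08 m
Density difference = 5619 - 973 = 4646 kg/m^3
v = 2 * R^2 * (rho_p - rho_f) * g / (9 * eta)
v = 2 * (3.65e-08)^2 * 4646 * 9.81 / (9 * 0.00116)
v = 1.16322e-08 m/s = 11.6322 nm/s

11.6322


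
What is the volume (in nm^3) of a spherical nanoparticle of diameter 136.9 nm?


Radius r = 136.9/2 = 68.45 nm
Volume V = (4/3) * pi * r^3
V = (4/3) * pi * (68.45)^3
V = 1343411.21 nm^3

1343411.21


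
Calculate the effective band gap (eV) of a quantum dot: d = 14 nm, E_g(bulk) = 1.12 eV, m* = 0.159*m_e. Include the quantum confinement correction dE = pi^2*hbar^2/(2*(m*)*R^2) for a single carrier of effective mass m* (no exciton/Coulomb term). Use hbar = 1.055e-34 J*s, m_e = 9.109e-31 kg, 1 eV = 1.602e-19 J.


Radius R = 14/2 nm = 7e-09 m
Confinement energy dE = pi^2 * hbar^2 / (2 * m_eff * m_e * R^2)
dE = pi^2 * (1.055e-34)^2 / (2 * 0.159 * 9.109e-31 * (7e-09)^2) J, divided by 1.602e-19 J/eV
dE = 0.0483 eV
Total band gap = E_g(bulk) + dE = 1.12 + 0.0483 = 1.1683 eV

1.1683


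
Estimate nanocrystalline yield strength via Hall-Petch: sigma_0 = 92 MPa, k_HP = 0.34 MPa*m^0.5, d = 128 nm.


d = 128 nm = 1.28e-07 m
sqrt(d) = 0.0003577709
Hall-Petch contribution = k / sqrt(d) = 0.34 / 0.0003577709 = 950.3 MPa
sigma = sigma_0 + k/sqrt(d) = 92 + 950.3 = 1042.3 MPa

1042.3


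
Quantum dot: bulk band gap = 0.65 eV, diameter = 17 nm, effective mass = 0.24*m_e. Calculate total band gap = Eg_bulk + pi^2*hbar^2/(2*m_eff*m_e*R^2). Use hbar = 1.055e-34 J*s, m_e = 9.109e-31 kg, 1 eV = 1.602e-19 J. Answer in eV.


Radius R = 17/2 nm = 8.5e-09 m
Confinement energy dE = pi^2 * hbar^2 / (2 * m_eff * m_e * R^2)
dE = pi^2 * (1.055e-34)^2 / (2 * 0.24 * 9.109e-31 * (8.5e-09)^2) J, divided by 1.602e-19 J/eV
dE = 0.0217 eV
Total band gap = E_g(bulk) + dE = 0.65 + 0.0217 = 0.6717 eV

0.6717


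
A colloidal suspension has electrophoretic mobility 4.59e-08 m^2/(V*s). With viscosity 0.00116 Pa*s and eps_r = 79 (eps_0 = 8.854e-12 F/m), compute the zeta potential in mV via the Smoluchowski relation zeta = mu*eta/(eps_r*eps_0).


Smoluchowski equation: zeta = mu * eta / (eps_r * eps_0)
zeta = 4.59e-08 * 0.00116 / (79 * 8.854e-12)
zeta = 0.076121 V = 76.12 mV

76.12


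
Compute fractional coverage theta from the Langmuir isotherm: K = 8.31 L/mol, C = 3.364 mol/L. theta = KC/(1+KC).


Langmuir isotherm: theta = K*C / (1 + K*C)
K*C = 8.31 * 3.364 = 27.95484
theta = 27.95484 / (1 + 27.95484) = 27.95484 / 28.95484
theta = 0.9655

0.9655


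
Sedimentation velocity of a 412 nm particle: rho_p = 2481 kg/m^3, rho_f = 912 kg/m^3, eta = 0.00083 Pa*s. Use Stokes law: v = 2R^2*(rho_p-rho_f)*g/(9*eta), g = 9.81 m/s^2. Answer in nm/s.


Radius R = 412/2 nm = 2.06e-07 m
Density difference = 2481 - 912 = 1569 kg/m^3
v = 2 * R^2 * (rho_p - rho_f) * g / (9 * eta)
v = 2 * (2.06e-07)^2 * 1569 * 9.81 / (9 * 0.00083)
v = 1.74878e-07 m/s = 174.8782 nm/s

174.8782


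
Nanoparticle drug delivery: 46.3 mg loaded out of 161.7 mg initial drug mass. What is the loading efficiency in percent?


Drug loading efficiency = (drug loaded / drug initial) * 100
DLE = 46.3 / 161.7 * 100
DLE = 0.2863 * 100
DLE = 28.63%

28.63


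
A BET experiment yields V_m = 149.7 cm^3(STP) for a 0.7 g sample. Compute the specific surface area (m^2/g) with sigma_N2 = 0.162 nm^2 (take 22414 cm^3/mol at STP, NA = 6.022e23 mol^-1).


Number of moles in monolayer = V_m / 22414 = 149.7 / 22414 = 0.00667886
Number of molecules = moles * NA = 0.00667886 * 6.022e23
SA = molecules * sigma / mass
SA = (149.7 / 22414) * 6.022e23 * 0.162e-18 / 0.7
SA = 930.8 m^2/g

930.8


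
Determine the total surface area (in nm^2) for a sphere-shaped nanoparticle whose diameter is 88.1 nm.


Radius r = 88.1/2 = 44.05 nm
Surface area SA = 4 * pi * r^2
SA = 4 * pi * (44.05)^2
SA = 24383.82 nm^2

24383.82


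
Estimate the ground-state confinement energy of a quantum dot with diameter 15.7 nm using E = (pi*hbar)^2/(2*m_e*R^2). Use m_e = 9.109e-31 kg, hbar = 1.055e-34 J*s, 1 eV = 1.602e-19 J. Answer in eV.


Radius R = 15.7/2 = 7.85 nm = 7.85e-09 m
E = (pi * 1.055e-34)^2 / (2 * 9.109e-31 * (7.85e-09)^2)
E(J) = 9.78509e-22
E = E(J) / 1.602e-19 = 0.0061 eV

0.0061


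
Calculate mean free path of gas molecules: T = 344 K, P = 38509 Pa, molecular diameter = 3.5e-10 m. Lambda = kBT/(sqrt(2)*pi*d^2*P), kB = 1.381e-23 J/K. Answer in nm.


Mean free path: lambda = kB*T / (sqrt(2) * pi * d^2 * P)
lambda = 1.381e-23 * 344 / (sqrt(2) * pi * (3.5e-10)^2 * 38509)
lambda = 2.26667e-07 m
lambda = 226.67 nm

226.67


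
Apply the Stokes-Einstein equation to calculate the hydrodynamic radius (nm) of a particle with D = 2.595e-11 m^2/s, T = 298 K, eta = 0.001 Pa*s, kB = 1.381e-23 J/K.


Stokes-Einstein: R = kB*T / (6*pi*eta*D)
R = 1.381e-23 * 298 / (6 * pi * 0.001 * 2.595e-11)
R = 8.4134e-09 m = 8.41 nm

8.41


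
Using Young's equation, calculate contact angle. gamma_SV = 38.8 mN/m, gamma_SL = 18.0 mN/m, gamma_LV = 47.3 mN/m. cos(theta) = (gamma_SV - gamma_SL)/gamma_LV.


cos(theta) = (gamma_SV - gamma_SL) / gamma_LV
cos(theta) = (38.8 - 18.0) / 47.3
cos(theta) = 0.439746
theta = arccos(0.439746) = 63.91 degrees

63.91


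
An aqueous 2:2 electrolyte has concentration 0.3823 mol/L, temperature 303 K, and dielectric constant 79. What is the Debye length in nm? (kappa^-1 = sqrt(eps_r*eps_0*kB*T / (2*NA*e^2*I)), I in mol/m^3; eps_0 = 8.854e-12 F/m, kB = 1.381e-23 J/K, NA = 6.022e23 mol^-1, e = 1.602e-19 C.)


Ionic strength I = 0.3823 * 2^2 * 1000 = 1529.2 mol/m^3
kappa^-1 = sqrt(79 * 8.854e-12 * 1.381e-23 * 303 / (2 * 6.022e23 * (1.602e-19)^2 * 1529.2))
kappa^-1 = 0.249 nm

0.249


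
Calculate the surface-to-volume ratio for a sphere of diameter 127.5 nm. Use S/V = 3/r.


Radius r = 127.5/2 = 63.75 nm
S/V = 3 / r = 3 / 63.75
S/V = 0.0471 nm^-1

0.0471


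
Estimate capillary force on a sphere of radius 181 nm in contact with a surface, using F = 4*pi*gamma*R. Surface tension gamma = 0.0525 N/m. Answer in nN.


Convert radius: R = 181 nm = 1.81e-07 m
F = 4 * pi * gamma * R
F = 4 * pi * 0.0525 * 1.81e-07
F = 1.19412e-07 N = 119.4119 nN

119.4119


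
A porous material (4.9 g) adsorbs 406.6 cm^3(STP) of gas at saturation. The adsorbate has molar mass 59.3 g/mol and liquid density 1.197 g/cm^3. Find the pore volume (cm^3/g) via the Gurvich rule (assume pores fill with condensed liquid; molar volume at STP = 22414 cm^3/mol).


Moles adsorbed n = V_ads / 22414 = 406.6 / 22414 = 1.814045e-02 mol
Liquid volume V_liq = n * M / rho_liq = 1.814045e-02 * 59.3 / 1.197 = 0.89869 cm^3
Specific pore volume V_pore = V_liq / m_sample = 0.89869 / 4.9
V_pore = 0.1834 cm^3/g

0.1834


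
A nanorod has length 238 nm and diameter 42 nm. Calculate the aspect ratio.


Aspect ratio AR = length / diameter
AR = 238 / 42
AR = 5.67

5.67


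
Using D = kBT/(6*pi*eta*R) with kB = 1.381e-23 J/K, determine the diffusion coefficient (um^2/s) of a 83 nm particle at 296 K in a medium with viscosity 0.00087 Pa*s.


Radius R = 83/2 = 41.5 nm = 4.15e-08 m
D = kB*T / (6*pi*eta*R)
D = 1.381e-23 * 296 / (6 * pi * 0.00087 * 4.15e-08)
D = 6.00644e-12 m^2/s = 6.006 um^2/s

6.006


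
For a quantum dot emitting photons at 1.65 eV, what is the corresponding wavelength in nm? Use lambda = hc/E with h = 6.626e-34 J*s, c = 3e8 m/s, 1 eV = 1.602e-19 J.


Convert energy: E = 1.65 eV = 1.65 * 1.602e-19 = 2.6433e-19 J
lambda = h*c / E = 6.626e-34 * 3e8 / 2.6433e-19
lambda = 7.52015e-07 m = 752.0 nm

752.0


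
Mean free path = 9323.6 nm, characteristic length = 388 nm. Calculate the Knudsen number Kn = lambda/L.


Knudsen number Kn = lambda / L
Kn = 9323.6 / 388
Kn = 24.0299

24.0299


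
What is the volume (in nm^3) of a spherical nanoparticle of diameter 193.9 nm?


Radius r = 193.9/2 = 96.95 nm
Volume V = (4/3) * pi * r^3
V = (4/3) * pi * (96.95)^3
V = 3817086.92 nm^3

3817086.92


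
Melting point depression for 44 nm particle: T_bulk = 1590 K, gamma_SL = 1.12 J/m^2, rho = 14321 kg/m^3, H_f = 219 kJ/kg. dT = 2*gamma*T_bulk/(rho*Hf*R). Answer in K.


Radius R = 44/2 = 22 nm = 2.2e-08 m
Convert H_f = 219 kJ/kg = 219000 J/kg
dT = 2 * gamma_SL * T_bulk / (rho * H_f * R)
dT = 2 * 1.12 * 1590 / (14321 * 219000 * 2.2e-08)
dT = 51.6 K

51.6


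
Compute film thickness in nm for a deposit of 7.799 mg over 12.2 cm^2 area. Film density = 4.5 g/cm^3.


Convert: m = 7.799 mg = 7.7990e-06 kg, A = 12.2 cm^2 = 1.2200e-03 m^2, rho = 4.5 g/cm^3 = 4500 kg/m^3
t = m / (A * rho)
t = 7.7990e-06 / (1.2200e-03 * 4500)
t = 1.4206e-06 m = 1420.6 nm

1420.6


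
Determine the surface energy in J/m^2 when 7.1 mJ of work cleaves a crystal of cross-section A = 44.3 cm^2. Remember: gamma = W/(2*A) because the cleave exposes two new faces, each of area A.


Convert: A = 44.3 cm^2 = 0.00443 m^2, W = 7.1 mJ = 0.0071 J
Cleaving exposes two faces of area A, so total new surface = 2*A and gamma = W / (2*A)
gamma = 0.0071 / (2 * 0.00443)
gamma = 0.801 J/m^2

0.801


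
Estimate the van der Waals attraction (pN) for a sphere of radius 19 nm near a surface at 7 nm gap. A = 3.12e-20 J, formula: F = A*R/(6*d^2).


Convert to SI: R = 19 nm = 1.9e-08 m, d = 7 nm = 7e-09 m
F = A * R / (6 * d^2)
F = 3.12e-20 * 1.9e-08 / (6 * (7e-09)^2)
F = 2.01633e-12 N = 2.016 pN

2.016


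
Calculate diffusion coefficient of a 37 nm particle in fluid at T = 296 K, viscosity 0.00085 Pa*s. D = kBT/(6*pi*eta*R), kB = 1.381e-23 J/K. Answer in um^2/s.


Radius R = 37/2 = 18.5 nm = 1.85e-08 m
D = kB*T / (6*pi*eta*R)
D = 1.381e-23 * 296 / (6 * pi * 0.00085 * 1.85e-08)
D = 1.37909e-11 m^2/s = 13.791 um^2/s

13.791


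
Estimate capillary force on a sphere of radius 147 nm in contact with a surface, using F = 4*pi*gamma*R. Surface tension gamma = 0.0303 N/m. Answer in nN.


Convert radius: R = 147 nm = 1.47e-07 m
F = 4 * pi * gamma * R
F = 4 * pi * 0.0303 * 1.47e-07
F = 5.59719e-08 N = 55.9719 nN

55.9719


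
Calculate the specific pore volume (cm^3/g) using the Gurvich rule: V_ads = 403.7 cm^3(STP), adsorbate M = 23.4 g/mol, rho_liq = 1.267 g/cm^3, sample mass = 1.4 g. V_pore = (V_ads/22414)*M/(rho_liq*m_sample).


Moles adsorbed n = V_ads / 22414 = 403.7 / 22414 = 1.801106e-02 mol
Liquid volume V_liq = n * M / rho_liq = 1.801106e-02 * 23.4 / 1.267 = 0.33264 cm^3
Specific pore volume V_pore = V_liq / m_sample = 0.33264 / 1.4
V_pore = 0.2376 cm^3/g

0.2376


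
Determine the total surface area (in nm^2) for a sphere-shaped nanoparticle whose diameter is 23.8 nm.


Radius r = 23.8/2 = 11.9 nm
Surface area SA = 4 * pi * r^2
SA = 4 * pi * (11.9)^2
SA = 1779.52 nm^2

1779.52


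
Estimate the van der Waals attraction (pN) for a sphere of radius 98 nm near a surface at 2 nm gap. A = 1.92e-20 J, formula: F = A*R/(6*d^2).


Convert to SI: R = 98 nm = 9.8e-08 m, d = 2 nm = 2e-09 m
F = A * R / (6 * d^2)
F = 1.92e-20 * 9.8e-08 / (6 * (2e-09)^2)
F = 7.84e-11 N = 78.4 pN

78.4


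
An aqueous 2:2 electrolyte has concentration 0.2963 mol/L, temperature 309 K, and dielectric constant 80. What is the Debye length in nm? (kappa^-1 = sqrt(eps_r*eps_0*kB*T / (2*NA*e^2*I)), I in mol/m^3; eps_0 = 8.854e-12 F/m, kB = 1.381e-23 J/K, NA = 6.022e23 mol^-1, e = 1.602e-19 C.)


Ionic strength I = 0.2963 * 2^2 * 1000 = 1185.2 mol/m^3
kappa^-1 = sqrt(80 * 8.854e-12 * 1.381e-23 * 309 / (2 * 6.022e23 * (1.602e-19)^2 * 1185.2))
kappa^-1 = 0.287 nm

0.287


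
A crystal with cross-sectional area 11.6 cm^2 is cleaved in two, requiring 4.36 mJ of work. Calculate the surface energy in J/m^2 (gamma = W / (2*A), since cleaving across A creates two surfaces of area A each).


Convert: A = 11.6 cm^2 = 0.00116 m^2, W = 4.36 mJ = 0.00436 J
Cleaving exposes two faces of area A, so total new surface = 2*A and gamma = W / (2*A)
gamma = 0.00436 / (2 * 0.00116)
gamma = 1.879 J/m^2

1.879


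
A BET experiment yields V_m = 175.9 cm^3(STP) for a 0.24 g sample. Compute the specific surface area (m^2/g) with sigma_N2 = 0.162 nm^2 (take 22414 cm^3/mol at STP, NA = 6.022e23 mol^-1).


Number of moles in monolayer = V_m / 22414 = 175.9 / 22414 = 0.00784777
Number of molecules = moles * NA = 0.00784777 * 6.022e23
SA = molecules * sigma / mass
SA = (175.9 / 22414) * 6.022e23 * 0.162e-18 / 0.24
SA = 3190.0 m^2/g

3190.0


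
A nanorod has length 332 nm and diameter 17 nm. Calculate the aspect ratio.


Aspect ratio AR = length / diameter
AR = 332 / 17
AR = 19.53

19.53


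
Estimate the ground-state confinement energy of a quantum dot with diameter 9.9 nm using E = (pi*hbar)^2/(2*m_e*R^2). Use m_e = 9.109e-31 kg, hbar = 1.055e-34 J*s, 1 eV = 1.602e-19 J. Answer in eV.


Radius R = 9.9/2 = 4.95 nm = 4.95e-09 m
E = (pi * 1.055e-34)^2 / (2 * 9.109e-31 * (4.95e-09)^2)
E(J) = 2.4609e-21
E = E(J) / 1.602e-19 = 0.0154 eV

0.0154
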